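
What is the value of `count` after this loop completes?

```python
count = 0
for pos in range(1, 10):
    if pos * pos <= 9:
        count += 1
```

Count numbers where pos² ≤ 9
`count` takes the values: 0 → 1 → 2 → 3

Answer: 3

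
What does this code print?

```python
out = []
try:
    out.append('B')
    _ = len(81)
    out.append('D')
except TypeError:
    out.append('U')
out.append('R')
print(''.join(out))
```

Execution trace: 'B' (try body) → 'U' (except TypeError) → 'R' (after the try/except). Output: BUR

Answer: BUR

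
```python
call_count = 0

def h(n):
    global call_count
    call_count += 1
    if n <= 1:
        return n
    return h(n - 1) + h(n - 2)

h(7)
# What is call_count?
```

Calls(n) = 1 + Calls(n-1) + Calls(n-2); Calls(0)=Calls(1)=1. For n=7 this gives 41.

Answer: 41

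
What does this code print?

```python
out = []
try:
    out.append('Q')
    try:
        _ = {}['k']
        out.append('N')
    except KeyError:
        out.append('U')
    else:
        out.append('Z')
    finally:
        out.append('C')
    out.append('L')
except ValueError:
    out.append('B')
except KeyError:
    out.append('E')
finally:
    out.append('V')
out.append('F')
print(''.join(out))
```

Execution trace: 'Q' (try body) → 'U' (inner except KeyError) → 'C' (inner finally) → 'L' (try body, no exception) → 'V' (finally) → 'F' (after the try/except). Output: QUCLVF

Answer: QUCLVF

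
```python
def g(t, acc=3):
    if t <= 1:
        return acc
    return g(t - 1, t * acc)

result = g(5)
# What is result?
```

Accumulator trace (n, acc): (5, 3) -> (4, 15) -> (3, 60) -> (2, 180) -> (1, 360) -> return 360

Answer: 360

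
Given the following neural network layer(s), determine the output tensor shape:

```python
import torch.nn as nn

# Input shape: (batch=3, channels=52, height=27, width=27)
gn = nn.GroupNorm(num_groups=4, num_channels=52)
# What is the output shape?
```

Input: (3, 52, 27, 27) -> Output: (3, 52, 27, 27)

Answer: (3, 52, 27, 27)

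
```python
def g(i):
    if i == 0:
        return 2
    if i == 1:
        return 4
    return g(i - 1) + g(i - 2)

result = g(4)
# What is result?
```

Build up from base cases: g(0)=2, g(1)=4, g(2)=6, g(3)=10, g(4)=16

Answer: 16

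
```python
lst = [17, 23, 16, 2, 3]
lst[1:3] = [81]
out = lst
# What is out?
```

Trace:
`lst = [17, 23, 16, 2, 3]` → lst = [17, 23, 16, 2, 3]
`lst[1:3] = [81]` → lst = [17, 81, 2, 3]
`out = lst` → out = [17, 81, 2, 3]
So out = [17, 81, 2, 3]

Answer: [17, 81, 2, 3]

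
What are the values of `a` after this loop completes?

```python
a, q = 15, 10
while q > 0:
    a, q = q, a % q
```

GCD of 15 and 10
`a` takes the values: 15 → 10 → 5

Answer: 5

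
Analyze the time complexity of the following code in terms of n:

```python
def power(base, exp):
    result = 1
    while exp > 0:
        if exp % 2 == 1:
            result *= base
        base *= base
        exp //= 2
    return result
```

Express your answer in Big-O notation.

This is Exponentiation by squaring. Time complexity: O(log n).

Answer: O(log n)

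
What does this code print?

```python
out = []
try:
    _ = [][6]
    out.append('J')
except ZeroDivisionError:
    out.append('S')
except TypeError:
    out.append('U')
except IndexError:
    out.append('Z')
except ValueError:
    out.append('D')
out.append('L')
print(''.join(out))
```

Execution trace: 'Z' (except IndexError) → 'L' (after the try/except). Output: ZL

Answer: ZL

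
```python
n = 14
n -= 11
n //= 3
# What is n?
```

Trace:
`n = 14` → n = 14
`n -= 11` → n = 3
`n //= 3` → n = 1
So n = 1

Answer: 1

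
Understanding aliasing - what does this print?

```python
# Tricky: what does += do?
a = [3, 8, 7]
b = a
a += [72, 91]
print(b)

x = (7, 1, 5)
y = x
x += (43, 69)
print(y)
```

Key concept: += behavior differs for mutable vs immutable.
Step by step:
`a = [3, 8, 7]` → a = [3, 8, 7]
`b = a` → b = [3, 8, 7] (same object as a)
`a += [72, 91]` → a = [3, 8, 7, 72, 91] (same object as b); b = [3, 8, 7, 72, 91] (same object as a)
`print(b)` → prints [3, 8, 7, 72, 91]
`x = (7, 1, 5)` → x = (7, 1, 5)
`y = x` → y = (7, 1, 5)
`x += (43, 69)` → x = (7, 1, 5, 43, 69)
`print(y)` → prints (7, 1, 5)

Answer:
[3, 8, 7, 72, 91]
(7, 1, 5)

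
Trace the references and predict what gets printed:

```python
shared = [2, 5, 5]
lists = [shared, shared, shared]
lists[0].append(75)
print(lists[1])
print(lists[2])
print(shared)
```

Key concept: list of same reference.
Step by step:
`shared = [2, 5, 5]` → shared = [2, 5, 5]
`lists = [shared, shared, shared]` → lists = [[2, 5, 5], [2, 5, 5], [2, 5, 5]]
`lists[0].append(75)` → shared = [2, 5, 5, 75]; lists = [[2, 5, 5, 75], [2, 5, 5, 75], [2, 5, 5, 75]]
`print(lists[1])` → prints [2, 5, 5, 75]
`print(lists[2])` → prints [2, 5, 5, 75]
`print(shared)` → prints [2, 5, 5, 75]

Answer:
[2, 5, 5, 75]
[2, 5, 5, 75]
[2, 5, 5, 75]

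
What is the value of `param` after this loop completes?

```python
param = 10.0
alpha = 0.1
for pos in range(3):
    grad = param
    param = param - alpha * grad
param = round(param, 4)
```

Gradient descent: w = 10.0 * (1 - 0.1)^3
`param` takes the values: 10.0 → 9.0 → 8.1 → 7.29

Answer: 7.29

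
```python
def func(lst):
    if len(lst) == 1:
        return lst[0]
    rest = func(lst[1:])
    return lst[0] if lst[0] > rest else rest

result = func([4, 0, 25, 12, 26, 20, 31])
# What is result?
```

Recursive max over [4, 0, 25, 12, 26, 20, 31] = 31

Answer: 31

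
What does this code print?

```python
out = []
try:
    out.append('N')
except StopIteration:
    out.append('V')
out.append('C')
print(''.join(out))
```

Execution trace: 'N' (try body, no exception) → 'C' (after the try/except). Output: NC

Answer: NC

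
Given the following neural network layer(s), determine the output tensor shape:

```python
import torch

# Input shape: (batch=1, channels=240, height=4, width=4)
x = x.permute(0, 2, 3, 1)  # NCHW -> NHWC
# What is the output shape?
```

Input: (1, 240, 4, 4) -> Output: (1, 4, 4, 240)

Answer: (1, 4, 4, 240)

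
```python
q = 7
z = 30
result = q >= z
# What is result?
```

Trace:
`q = 7` → q = 7
`z = 30` → z = 30
`result = q >= z` → result = False
So result = False

Answer: False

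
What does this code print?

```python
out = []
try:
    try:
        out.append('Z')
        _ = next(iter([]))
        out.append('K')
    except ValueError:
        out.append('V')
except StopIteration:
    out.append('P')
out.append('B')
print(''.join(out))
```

Execution trace: 'Z' (try body) → 'P' (outer except StopIteration) → 'B' (after the try/except). Output: ZPB

Answer: ZPB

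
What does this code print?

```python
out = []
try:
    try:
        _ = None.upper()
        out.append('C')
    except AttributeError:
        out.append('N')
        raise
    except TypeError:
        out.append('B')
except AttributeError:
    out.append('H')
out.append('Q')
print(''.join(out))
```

Execution trace: 'N' (except AttributeError) → 'H' (outer except AttributeError) → 'Q' (after the try/except). Output: NHQ

Answer: NHQ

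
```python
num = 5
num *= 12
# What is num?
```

Trace:
`num = 5` → num = 5
`num *= 12` → num = 60
So num = 60

Answer: 60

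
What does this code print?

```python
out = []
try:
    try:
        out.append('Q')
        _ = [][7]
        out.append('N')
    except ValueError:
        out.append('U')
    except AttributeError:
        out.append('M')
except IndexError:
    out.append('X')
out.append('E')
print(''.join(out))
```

Execution trace: 'Q' (try body) → 'X' (outer except IndexError) → 'E' (after the try/except). Output: QXE

Answer: QXE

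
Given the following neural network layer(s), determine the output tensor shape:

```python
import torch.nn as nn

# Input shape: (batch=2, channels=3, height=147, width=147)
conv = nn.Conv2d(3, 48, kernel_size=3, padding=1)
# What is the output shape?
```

Input: (2, 3, 147, 147) -> Output: (2, 48, 147, 147)

Answer: (2, 48, 147, 147)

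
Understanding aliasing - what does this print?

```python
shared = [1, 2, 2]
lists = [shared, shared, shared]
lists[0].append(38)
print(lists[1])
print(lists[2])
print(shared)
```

Key concept: list of same reference.
Step by step:
`shared = [1, 2, 2]` → shared = [1, 2, 2]
`lists = [shared, shared, shared]` → lists = [[1, 2, 2], [1, 2, 2], [1, 2, 2]]
`lists[0].append(38)` → shared = [1, 2, 2, 38]; lists = [[1, 2, 2, 38], [1, 2, 2, 38], [1, 2, 2, 38]]
`print(lists[1])` → prints [1, 2, 2, 38]
`print(lists[2])` → prints [1, 2, 2, 38]
`print(shared)` → prints [1, 2, 2, 38]

Answer:
[1, 2, 2, 38]
[1, 2, 2, 38]
[1, 2, 2, 38]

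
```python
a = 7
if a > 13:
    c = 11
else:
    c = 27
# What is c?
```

Trace:
`a = 7` → a = 7
`if a > 13: ...` → a > 13 is False, take else branch → c = 27
So c = 27

Answer: 27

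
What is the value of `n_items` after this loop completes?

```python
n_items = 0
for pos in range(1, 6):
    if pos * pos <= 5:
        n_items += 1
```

Count numbers where pos² ≤ 5
`n_items` takes the values: 0 → 1 → 2

Answer: 2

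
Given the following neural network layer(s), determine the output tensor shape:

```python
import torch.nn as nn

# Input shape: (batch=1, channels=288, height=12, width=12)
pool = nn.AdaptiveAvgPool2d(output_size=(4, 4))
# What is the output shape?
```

Input: (1, 288, 12, 12) -> Output: (1, 288, 4, 4)

Answer: (1, 288, 4, 4)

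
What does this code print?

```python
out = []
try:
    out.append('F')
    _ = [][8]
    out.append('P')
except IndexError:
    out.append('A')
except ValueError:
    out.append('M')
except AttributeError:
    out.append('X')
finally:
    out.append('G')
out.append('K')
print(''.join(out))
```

Execution trace: 'F' (try body) → 'A' (except IndexError) → 'G' (finally) → 'K' (after the try/except). Output: FAGK

Answer: FAGK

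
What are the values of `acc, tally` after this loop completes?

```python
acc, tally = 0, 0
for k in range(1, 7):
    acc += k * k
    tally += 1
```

Sum of squares and count
`acc, tally` takes the values: (0, 0) → (1, 0) → (1, 1) → (5, 1) → (5, 2) → (14, 2) → (14, 3) → (30, 3) → (30, 4) → (55, 4) → (55, 5) → (91, 5) → (91, 6)

Answer: 91, 6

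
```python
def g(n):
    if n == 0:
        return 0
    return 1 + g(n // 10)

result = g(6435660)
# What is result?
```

Count of digits of 6435660: 7

Answer: 7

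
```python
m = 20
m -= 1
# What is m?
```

Trace:
`m = 20` → m = 20
`m -= 1` → m = 19
So m = 19

Answer: 19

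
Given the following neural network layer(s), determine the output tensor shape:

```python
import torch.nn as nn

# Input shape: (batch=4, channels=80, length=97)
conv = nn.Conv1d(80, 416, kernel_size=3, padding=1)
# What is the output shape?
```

Input: (4, 80, 97) -> Output: (4, 416, 97)

Answer: (4, 416, 97)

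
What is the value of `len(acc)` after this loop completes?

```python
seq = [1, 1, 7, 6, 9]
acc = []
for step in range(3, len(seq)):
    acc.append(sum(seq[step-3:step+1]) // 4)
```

Number of 4-element averages
`acc` takes the values: [] → [3] → [3, 5]
So `len(acc)` = 2

Answer: 2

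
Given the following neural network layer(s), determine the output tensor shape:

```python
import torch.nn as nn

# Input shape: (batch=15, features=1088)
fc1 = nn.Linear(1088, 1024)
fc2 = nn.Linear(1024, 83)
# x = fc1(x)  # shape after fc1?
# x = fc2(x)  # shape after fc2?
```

Input: (15, 1088) -> after fc1: (15, 1024) -> Output: (15, 83)

Answer: (15, 83)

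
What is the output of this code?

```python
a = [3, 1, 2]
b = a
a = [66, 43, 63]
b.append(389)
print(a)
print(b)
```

Key concept: rebinding vs mutation: a is rebound to a new list, b still points at the original.
Step by step:
`a = [3, 1, 2]` → a = [3, 1, 2]
`b = a` → b = [3, 1, 2] (same object as a)
`a = [66, 43, 63]` → a = [66, 43, 63]
`b.append(389)` → b = [3, 1, 2, 389]
`print(a)` → prints [66, 43, 63]
`print(b)` → prints [3, 1, 2, 389]

Answer:
[66, 43, 63]
[3, 1, 2, 389]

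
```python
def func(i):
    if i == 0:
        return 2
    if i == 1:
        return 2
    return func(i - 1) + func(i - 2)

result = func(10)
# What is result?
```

Build up from base cases: func(0)=2, func(1)=2, func(2)=4, func(3)=6, func(4)=10, func(5)=16, func(6)=26, ..., func(10)=178

Answer: 178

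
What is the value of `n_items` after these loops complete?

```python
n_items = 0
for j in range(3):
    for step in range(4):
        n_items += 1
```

3 * 4 = 12
`n_items` takes the values: 0 → 1 → 2 → 3 → 4 → 5 → 6 → 7 → 8 → 9 → 10 → 11 → 12

Answer: 12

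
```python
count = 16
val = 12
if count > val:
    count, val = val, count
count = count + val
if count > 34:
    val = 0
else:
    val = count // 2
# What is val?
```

Trace:
`count = 16` → count = 16
`val = 12` → val = 12
`if count > val: ...` → count > val is True → count = 12; val = 16
`count = count + val` → count = 28
`if count > 34: ...` → count > 34 is False, take else branch → val = 14
So val = 14

Answer: 14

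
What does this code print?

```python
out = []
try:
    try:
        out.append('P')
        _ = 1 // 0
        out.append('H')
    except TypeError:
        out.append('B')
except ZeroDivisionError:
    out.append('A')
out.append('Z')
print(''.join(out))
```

Execution trace: 'P' (inner try body) → 'A' (outer except ZeroDivisionError) → 'Z' (after the try/except). Output: PAZ

Answer: PAZ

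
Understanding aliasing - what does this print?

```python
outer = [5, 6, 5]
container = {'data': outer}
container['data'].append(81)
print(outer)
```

Key concept: dict holds reference to list.
Step by step:
`outer = [5, 6, 5]` → outer = [5, 6, 5]
`container = {'data': outer}` → container = {'data': [5, 6, 5]}
`container['data'].append(81)` → outer = [5, 6, 5, 81]; container = {'data': [5, 6, 5, 81]}
`print(outer)` → prints [5, 6, 5, 81]

Answer: [5, 6, 5, 81]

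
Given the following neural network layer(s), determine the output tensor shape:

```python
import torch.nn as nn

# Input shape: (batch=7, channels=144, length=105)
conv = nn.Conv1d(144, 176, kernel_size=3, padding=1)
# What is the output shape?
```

Input: (7, 144, 105) -> Output: (7, 176, 105)

Answer: (7, 176, 105)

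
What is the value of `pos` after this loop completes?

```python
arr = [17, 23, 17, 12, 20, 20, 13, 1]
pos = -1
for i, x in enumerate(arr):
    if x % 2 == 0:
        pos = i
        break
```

First even number index in [17, 23, 17, 12, 20, 20, 13, 1]
`pos` takes the values: -1 → 3

Answer: 3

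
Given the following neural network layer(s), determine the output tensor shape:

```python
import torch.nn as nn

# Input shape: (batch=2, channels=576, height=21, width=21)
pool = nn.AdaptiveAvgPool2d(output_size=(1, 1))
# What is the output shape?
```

Input: (2, 576, 21, 21) -> Output: (2, 576, 1, 1)

Answer: (2, 576, 1, 1)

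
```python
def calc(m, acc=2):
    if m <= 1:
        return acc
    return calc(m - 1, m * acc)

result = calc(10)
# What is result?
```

Accumulator trace (n, acc): (10, 2) -> (9, 20) -> (8, 180) -> (7, 1440) -> (6, 10080) -> (5, 60480) -> (4, 302400) -> (3, 1209600) -> (2, 3628800) -> (1, 7257600) -> return 7257600

Answer: 7257600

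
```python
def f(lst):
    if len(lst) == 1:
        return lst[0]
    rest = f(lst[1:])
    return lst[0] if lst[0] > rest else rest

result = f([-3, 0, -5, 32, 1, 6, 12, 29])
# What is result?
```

Recursive max over [-3, 0, -5, 32, 1, 6, 12, 29] = 32

Answer: 32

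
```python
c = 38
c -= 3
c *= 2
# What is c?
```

Trace:
`c = 38` → c = 38
`c -= 3` → c = 35
`c *= 2` → c = 70
So c = 70

Answer: 70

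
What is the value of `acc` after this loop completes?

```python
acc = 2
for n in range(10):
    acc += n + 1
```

Start at 2, add 1 to 10 = 57
`acc` takes the values: 2 → 3 → 5 → 8 → 12 → 17 → 23 → 30 → 38 → 47 → 57

Answer: 57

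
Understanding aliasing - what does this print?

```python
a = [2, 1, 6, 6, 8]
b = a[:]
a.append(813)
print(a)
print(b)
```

Key concept: slice [:] creates copy.
Step by step:
`a = [2, 1, 6, 6, 8]` → a = [2, 1, 6, 6, 8]
`b = a[:]` → b = [2, 1, 6, 6, 8]
`a.append(813)` → a = [2, 1, 6, 6, 8, 813]
`print(a)` → prints [2, 1, 6, 6, 8, 813]
`print(b)` → prints [2, 1, 6, 6, 8]

Answer:
[2, 1, 6, 6, 8, 813]
[2, 1, 6, 6, 8]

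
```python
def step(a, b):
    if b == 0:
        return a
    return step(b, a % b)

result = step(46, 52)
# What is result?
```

step(46, 52) -> step(52, 46) -> step(46, 6) -> step(6, 4) -> step(4, 2) -> step(2, 0) -> 2

Answer: 2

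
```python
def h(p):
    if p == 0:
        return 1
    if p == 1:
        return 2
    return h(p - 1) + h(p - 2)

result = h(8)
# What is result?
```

Build up from base cases: h(0)=1, h(1)=2, h(2)=3, h(3)=5, h(4)=8, h(5)=13, h(6)=21, ..., h(8)=55

Answer: 55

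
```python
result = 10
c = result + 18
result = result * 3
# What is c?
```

Trace:
`result = 10` → result = 10
`c = result + 18` → c = 28
`result = result * 3` → result = 30
So c = 28

Answer: 28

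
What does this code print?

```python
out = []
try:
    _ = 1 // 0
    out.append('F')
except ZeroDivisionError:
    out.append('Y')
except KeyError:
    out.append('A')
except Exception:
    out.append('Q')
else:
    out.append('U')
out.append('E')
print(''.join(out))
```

Execution trace: 'Y' (except ZeroDivisionError) → 'E' (after the try/except). Output: YE

Answer: YE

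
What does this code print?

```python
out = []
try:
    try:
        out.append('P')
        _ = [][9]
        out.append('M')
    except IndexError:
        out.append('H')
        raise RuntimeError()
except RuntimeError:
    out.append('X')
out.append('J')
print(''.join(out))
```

Execution trace: 'P' (inner try body) → 'H' (inner except IndexError) → 'X' (outer except RuntimeError) → 'J' (after the try/except). Output: PHXJ

Answer: PHXJ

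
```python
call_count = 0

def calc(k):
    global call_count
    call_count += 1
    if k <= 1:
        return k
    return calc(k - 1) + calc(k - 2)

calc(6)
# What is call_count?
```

Calls(k) = 1 + Calls(k-1) + Calls(k-2); Calls(0)=Calls(1)=1. For k=6 this gives 25.

Answer: 25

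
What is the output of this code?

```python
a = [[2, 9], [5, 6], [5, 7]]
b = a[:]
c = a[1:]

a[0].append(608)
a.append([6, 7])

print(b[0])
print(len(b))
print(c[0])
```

Key concept: slice with nested mutation.
Step by step:
`a = [[2, 9], [5, 6], [5, 7]]` → a = [[2, 9], [5, 6], [5, 7]]
`b = a[:]` → b = [[2, 9], [5, 6], [5, 7]]
`c = a[1:]` → c = [[5, 6], [5, 7]]
`a[0].append(608)` → a = [[2, 9, 608], [5, 6], [5, 7]]; b = [[2, 9, 608], [5, 6], [5, 7]]
`a.append([6, 7])` → a = [[2, 9, 608], [5, 6], [5, 7], [6, 7]]
`print(b[0])` → prints [2, 9, 608]
`print(len(b))` → prints 3
`print(c[0])` → prints [5, 6]

Answer:
[2, 9, 608]
3
[5, 6]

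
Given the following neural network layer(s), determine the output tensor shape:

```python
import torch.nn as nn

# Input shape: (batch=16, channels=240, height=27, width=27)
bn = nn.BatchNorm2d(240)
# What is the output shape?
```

Input: (16, 240, 27, 27) -> Output: (16, 240, 27, 27)

Answer: (16, 240, 27, 27)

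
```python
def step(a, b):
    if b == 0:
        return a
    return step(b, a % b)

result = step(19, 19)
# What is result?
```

step(19, 19) -> step(19, 0) -> 19

Answer: 19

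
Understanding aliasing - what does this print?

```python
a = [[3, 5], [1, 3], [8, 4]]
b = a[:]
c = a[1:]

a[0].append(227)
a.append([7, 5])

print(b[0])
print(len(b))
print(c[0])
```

Key concept: slice with nested mutation.
Step by step:
`a = [[3, 5], [1, 3], [8, 4]]` → a = [[3, 5], [1, 3], [8, 4]]
`b = a[:]` → b = [[3, 5], [1, 3], [8, 4]]
`c = a[1:]` → c = [[1, 3], [8, 4]]
`a[0].append(227)` → a = [[3, 5, 227], [1, 3], [8, 4]]; b = [[3, 5, 227], [1, 3], [8, 4]]
`a.append([7, 5])` → a = [[3, 5, 227], [1, 3], [8, 4], [7, 5]]
`print(b[0])` → prints [3, 5, 227]
`print(len(b))` → prints 3
`print(c[0])` → prints [1, 3]

Answer:
[3, 5, 227]
3
[1, 3]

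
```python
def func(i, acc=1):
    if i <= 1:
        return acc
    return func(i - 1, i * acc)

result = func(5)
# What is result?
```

Accumulator trace (n, acc): (5, 1) -> (4, 5) -> (3, 20) -> (2, 60) -> (1, 120) -> return 120

Answer: 120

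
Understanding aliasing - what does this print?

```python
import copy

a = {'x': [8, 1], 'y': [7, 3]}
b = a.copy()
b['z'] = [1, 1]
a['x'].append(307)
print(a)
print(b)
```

Key concept: shallow copy of dict with mutable values.
Step by step:
`a = {'x': [8, 1], 'y': [7, 3]}` → a = {'x': [8, 1], 'y': [7, 3]}
`b = a.copy()` → b = {'x': [8, 1], 'y': [7, 3]}
`b['z'] = [1, 1]` → b = {'x': [8, 1], 'y': [7, 3], 'z': [1, 1]}
`a['x'].append(307)` → a = {'x': [8, 1, 307], 'y': [7, 3]}; b = {'x': [8, 1, 307], 'y': [7, 3], 'z': [1, 1]}
`print(a)` → prints {'x': [8, 1, 307], 'y': [7, 3]}
`print(b)` → prints {'x': [8, 1, 307], 'y': [7, 3], 'z': [1, 1]}

Answer:
{'x': [8, 1, 307], 'y': [7, 3]}
{'x': [8, 1, 307], 'y': [7, 3], 'z': [1, 1]}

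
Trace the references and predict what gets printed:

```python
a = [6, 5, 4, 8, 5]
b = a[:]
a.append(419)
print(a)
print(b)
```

Key concept: slice [:] creates copy.
Step by step:
`a = [6, 5, 4, 8, 5]` → a = [6, 5, 4, 8, 5]
`b = a[:]` → b = [6, 5, 4, 8, 5]
`a.append(419)` → a = [6, 5, 4, 8, 5, 419]
`print(a)` → prints [6, 5, 4, 8, 5, 419]
`print(b)` → prints [6, 5, 4, 8, 5]

Answer:
[6, 5, 4, 8, 5, 419]
[6, 5, 4, 8, 5]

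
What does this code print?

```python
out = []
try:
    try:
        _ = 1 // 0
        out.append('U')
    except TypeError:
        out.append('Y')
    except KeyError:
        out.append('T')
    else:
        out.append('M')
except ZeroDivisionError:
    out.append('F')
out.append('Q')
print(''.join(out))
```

Execution trace: 'F' (outer except ZeroDivisionError) → 'Q' (after the try/except). Output: FQ

Answer: FQ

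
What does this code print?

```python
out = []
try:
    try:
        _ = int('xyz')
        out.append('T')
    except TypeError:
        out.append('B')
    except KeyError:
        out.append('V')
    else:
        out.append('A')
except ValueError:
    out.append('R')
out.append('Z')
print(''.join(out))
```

Execution trace: 'R' (outer except ValueError) → 'Z' (after the try/except). Output: RZ

Answer: RZ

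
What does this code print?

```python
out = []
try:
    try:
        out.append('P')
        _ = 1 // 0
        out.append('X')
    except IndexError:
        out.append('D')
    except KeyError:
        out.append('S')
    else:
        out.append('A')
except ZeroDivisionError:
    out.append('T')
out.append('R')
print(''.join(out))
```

Execution trace: 'P' (try body) → 'T' (outer except ZeroDivisionError) → 'R' (after the try/except). Output: PTR

Answer: PTR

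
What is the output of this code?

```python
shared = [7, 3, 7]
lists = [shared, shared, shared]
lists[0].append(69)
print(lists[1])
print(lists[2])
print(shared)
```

Key concept: list of same reference.
Step by step:
`shared = [7, 3, 7]` → shared = [7, 3, 7]
`lists = [shared, shared, shared]` → lists = [[7, 3, 7], [7, 3, 7], [7, 3, 7]]
`lists[0].append(69)` → shared = [7, 3, 7, 69]; lists = [[7, 3, 7, 69], [7, 3, 7, 69], [7, 3, 7, 69]]
`print(lists[1])` → prints [7, 3, 7, 69]
`print(lists[2])` → prints [7, 3, 7, 69]
`print(shared)` → prints [7, 3, 7, 69]

Answer:
[7, 3, 7, 69]
[7, 3, 7, 69]
[7, 3, 7, 69]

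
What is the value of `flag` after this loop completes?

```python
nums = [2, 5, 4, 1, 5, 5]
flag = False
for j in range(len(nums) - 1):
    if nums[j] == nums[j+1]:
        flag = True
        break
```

Check consecutive duplicates in [2, 5, 4, 1, 5, 5]
`flag` takes the values: False → True

Answer: True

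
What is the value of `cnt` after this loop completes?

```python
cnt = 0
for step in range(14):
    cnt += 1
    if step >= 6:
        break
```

Loop breaks when step reaches 6, cnt is 7
`cnt` takes the values: 0 → 1 → 2 → 3 → 4 → 5 → 6 → 7

Answer: 7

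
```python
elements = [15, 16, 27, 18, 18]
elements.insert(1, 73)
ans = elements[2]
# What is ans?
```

Trace:
`elements = [15, 16, 27, 18, 18]` → elements = [15, 16, 27, 18, 18]
`elements.insert(1, 73)` → elements = [15, 73, 16, 27, 18, 18]
`ans = elements[2]` → ans = 16
So ans = 16

Answer: 16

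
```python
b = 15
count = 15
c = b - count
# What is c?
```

Trace:
`b = 15` → b = 15
`count = 15` → count = 15
`c = b - count` → c = 0
So c = 0

Answer: 0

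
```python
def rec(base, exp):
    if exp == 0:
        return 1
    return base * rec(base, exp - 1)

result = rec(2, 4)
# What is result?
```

rec(2, 4) = 2 * 2 * 2 * 2 = 16

Answer: 16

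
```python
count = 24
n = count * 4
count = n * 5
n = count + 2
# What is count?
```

Trace:
`count = 24` → count = 24
`n = count * 4` → n = 96
`count = n * 5` → count = 480
`n = count + 2` → n = 482
So count = 480

Answer: 480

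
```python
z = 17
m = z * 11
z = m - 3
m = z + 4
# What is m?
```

Trace:
`z = 17` → z = 17
`m = z * 11` → m = 187
`z = m - 3` → z = 184
`m = z + 4` → m = 188
So m = 188

Answer: 188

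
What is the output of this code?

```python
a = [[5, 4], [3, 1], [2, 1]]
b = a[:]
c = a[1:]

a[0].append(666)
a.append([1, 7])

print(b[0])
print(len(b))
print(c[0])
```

Key concept: slice with nested mutation.
Step by step:
`a = [[5, 4], [3, 1], [2, 1]]` → a = [[5, 4], [3, 1], [2, 1]]
`b = a[:]` → b = [[5, 4], [3, 1], [2, 1]]
`c = a[1:]` → c = [[3, 1], [2, 1]]
`a[0].append(666)` → a = [[5, 4, 666], [3, 1], [2, 1]]; b = [[5, 4, 666], [3, 1], [2, 1]]
`a.append([1, 7])` → a = [[5, 4, 666], [3, 1], [2, 1], [1, 7]]
`print(b[0])` → prints [5, 4, 666]
`print(len(b))` → prints 3
`print(c[0])` → prints [3, 1]

Answer:
[5, 4, 666]
3
[3, 1]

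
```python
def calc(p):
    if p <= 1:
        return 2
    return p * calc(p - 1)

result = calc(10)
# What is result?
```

calc(10) = 10 * 9 * 8 * 7 * 6 * 5 * 4 * 3 * 2 * 2 = 7257600

Answer: 7257600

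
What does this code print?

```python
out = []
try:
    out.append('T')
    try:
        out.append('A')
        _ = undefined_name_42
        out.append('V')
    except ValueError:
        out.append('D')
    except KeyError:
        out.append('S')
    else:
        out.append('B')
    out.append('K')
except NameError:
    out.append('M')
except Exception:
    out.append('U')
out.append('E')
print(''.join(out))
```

Execution trace: 'T' (try body) → 'A' (inner try body) → 'M' (except NameError) → 'E' (after the try/except). Output: TAME

Answer: TAME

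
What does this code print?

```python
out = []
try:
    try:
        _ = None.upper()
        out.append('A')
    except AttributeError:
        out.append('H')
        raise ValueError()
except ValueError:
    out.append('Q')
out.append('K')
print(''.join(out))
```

Execution trace: 'H' (except AttributeError) → 'Q' (outer except ValueError) → 'K' (after the try/except). Output: HQK

Answer: HQK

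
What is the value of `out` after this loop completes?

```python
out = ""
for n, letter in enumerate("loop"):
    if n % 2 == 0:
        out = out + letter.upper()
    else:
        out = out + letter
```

Uppercase even positions in 'loop'
`out` takes the values: "" → "L" → "Lo" → "LoO" → "LoOp"

Answer: "LoOp"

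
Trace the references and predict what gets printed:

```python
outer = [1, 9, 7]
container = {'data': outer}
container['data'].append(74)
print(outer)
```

Key concept: dict holds reference to list.
Step by step:
`outer = [1, 9, 7]` → outer = [1, 9, 7]
`container = {'data': outer}` → container = {'data': [1, 9, 7]}
`container['data'].append(74)` → outer = [1, 9, 7, 74]; container = {'data': [1, 9, 7, 74]}
`print(outer)` → prints [1, 9, 7, 74]

Answer: [1, 9, 7, 74]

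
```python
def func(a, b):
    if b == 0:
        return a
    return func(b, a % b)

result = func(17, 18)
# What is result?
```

func(17, 18) -> func(18, 17) -> func(17, 1) -> func(1, 0) -> 1

Answer: 1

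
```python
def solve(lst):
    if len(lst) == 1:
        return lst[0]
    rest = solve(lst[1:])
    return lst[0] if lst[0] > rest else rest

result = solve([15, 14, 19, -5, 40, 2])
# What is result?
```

Recursive max over [15, 14, 19, -5, 40, 2] = 40

Answer: 40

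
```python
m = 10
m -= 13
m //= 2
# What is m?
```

Trace:
`m = 10` → m = 10
`m -= 13` → m = -3
`m //= 2` → m = -2
So m = -2

Answer: -2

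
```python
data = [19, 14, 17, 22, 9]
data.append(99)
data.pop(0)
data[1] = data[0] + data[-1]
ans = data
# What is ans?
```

Trace:
`data = [19, 14, 17, 22, 9]` → data = [19, 14, 17, 22, 9]
`data.append(99)` → data = [19, 14, 17, 22, 9, 99]
`data.pop(0)` → data = [14, 17, 22, 9, 99]
`data[1] = data[0] + data[-1]` → data = [14, 113, 22, 9, 99]
`ans = data` → ans = [14, 113, 22, 9, 99]
So ans = [14, 113, 22, 9, 99]

Answer: [14, 113, 22, 9, 99]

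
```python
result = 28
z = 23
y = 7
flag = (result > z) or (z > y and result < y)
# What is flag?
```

Trace:
`result = 28` → result = 28
`z = 23` → z = 23
`y = 7` → y = 7
`flag = (result > z) or (z > y and result < y)` → flag = True
So flag = True

Answer: True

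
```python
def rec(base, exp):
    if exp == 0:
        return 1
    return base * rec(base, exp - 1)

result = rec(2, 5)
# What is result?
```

rec(2, 5) = 2 * 2 * 2 * 2 * 2 = 32

Answer: 32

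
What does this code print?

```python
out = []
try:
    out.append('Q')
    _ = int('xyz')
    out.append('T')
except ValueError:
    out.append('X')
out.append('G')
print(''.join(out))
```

Execution trace: 'Q' (try body) → 'X' (except ValueError) → 'G' (after the try/except). Output: QXG

Answer: QXG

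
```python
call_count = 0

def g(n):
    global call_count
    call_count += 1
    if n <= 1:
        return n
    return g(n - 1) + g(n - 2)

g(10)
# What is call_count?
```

Calls(n) = 1 + Calls(n-1) + Calls(n-2); Calls(0)=Calls(1)=1. For n=10 this gives 177.

Answer: 177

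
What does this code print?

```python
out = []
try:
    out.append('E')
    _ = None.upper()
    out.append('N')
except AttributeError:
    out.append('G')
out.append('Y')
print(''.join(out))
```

Execution trace: 'E' (try body) → 'G' (except AttributeError) → 'Y' (after the try/except). Output: EGY

Answer: EGY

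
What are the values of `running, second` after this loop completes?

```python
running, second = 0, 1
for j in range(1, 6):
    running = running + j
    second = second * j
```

Sum and factorial of 1 to 5
`running, second` takes the values: (0, 1) → (1, 1) → (3, 1) → (3, 2) → (6, 2) → (6, 6) → (10, 6) → (10, 24) → (15, 24) → (15, 120)

Answer: 15, 120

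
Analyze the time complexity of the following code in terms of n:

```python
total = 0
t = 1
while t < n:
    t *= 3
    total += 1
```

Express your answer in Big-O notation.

Each loop level contributes: log n. Multiplying the contributions gives O(log n).

Answer: O(log n)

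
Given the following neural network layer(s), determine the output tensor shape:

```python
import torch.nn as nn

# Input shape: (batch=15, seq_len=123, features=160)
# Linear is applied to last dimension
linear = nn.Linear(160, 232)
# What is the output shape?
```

Input: (15, 123, 160) -> Output: (15, 123, 232)

Answer: (15, 123, 232)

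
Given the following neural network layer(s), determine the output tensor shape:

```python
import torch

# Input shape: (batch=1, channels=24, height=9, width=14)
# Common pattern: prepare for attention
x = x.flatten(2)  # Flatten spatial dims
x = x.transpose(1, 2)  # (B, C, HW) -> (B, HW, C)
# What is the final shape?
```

Input: (1, 24, 9, 14) -> after flatten(2): (1, 24, 126) -> Output: (1, 126, 24)

Answer: (1, 126, 24)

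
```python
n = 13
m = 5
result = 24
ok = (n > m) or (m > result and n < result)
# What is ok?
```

Trace:
`n = 13` → n = 13
`m = 5` → m = 5
`result = 24` → result = 24
`ok = (n > m) or (m > result and n < result)` → ok = True
So ok = True

Answer: True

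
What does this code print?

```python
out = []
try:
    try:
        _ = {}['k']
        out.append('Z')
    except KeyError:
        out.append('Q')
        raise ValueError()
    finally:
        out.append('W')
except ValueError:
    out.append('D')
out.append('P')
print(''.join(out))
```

Execution trace: 'Q' (inner except KeyError) → 'W' (inner finally) → 'D' (outer except ValueError) → 'P' (after the try/except). Output: QWDP

Answer: QWDP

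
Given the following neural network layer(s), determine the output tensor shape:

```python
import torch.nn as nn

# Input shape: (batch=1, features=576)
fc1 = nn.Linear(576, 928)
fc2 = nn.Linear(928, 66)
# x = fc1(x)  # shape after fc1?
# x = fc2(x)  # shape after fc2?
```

Input: (1, 576) -> after fc1: (1, 928) -> Output: (1, 66)

Answer: (1, 66)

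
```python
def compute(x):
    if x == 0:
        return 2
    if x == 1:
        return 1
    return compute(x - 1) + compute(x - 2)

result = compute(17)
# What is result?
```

Build up from base cases: compute(0)=2, compute(1)=1, compute(2)=3, compute(3)=4, compute(4)=7, compute(5)=11, compute(6)=18, ..., compute(17)=3571

Answer: 3571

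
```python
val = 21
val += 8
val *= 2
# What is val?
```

Trace:
`val = 21` → val = 21
`val += 8` → val = 29
`val *= 2` → val = 58
So val = 58

Answer: 58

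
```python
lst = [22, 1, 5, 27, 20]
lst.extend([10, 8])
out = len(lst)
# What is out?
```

Trace:
`lst = [22, 1, 5, 27, 20]` → lst = [22, 1, 5, 27, 20]
`lst.extend([10, 8])` → lst = [22, 1, 5, 27, 20, 10, 8]
`out = len(lst)` → out = 7
So out = 7

Answer: 7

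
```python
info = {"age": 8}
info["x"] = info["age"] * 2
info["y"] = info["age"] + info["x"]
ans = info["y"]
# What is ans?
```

Trace:
`info = {"age": 8}` → info = {'age': 8}
`info["x"] = info["age"] * 2` → info = {'age': 8, 'x': 16}
`info["y"] = info["age"] + info["x"]` → info = {'age': 8, 'x': 16, 'y': 24}
`ans = info["y"]` → ans = 24
So ans = 24

Answer: 24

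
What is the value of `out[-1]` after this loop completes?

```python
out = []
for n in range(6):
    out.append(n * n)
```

Last element of squares 0 to 5
`out` takes the values: [] → [0] → [0, 1] → [0, 1, 4] → [0, 1, 4, 9] → [0, 1, 4, 9, 16] → [0, 1, 4, 9, 16, 25]
So `out[-1]` = 25

Answer: 25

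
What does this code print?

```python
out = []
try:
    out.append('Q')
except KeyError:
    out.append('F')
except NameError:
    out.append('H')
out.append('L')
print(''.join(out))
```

Execution trace: 'Q' (try body, no exception) → 'L' (after the try/except). Output: QL

Answer: QL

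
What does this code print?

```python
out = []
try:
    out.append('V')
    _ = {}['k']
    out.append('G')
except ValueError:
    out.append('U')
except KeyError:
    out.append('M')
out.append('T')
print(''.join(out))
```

Execution trace: 'V' (try body) → 'M' (except KeyError) → 'T' (after the try/except). Output: VMT

Answer: VMT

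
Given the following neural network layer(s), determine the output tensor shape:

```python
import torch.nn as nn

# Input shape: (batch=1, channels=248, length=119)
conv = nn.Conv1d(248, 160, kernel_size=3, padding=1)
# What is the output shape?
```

Input: (1, 248, 119) -> Output: (1, 160, 119)

Answer: (1, 160, 119)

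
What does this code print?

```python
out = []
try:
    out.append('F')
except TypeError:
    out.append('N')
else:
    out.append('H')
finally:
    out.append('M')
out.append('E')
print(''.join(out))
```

Execution trace: 'F' (try body, no exception) → 'H' (else) → 'M' (finally) → 'E' (after the try/except). Output: FHME

Answer: FHME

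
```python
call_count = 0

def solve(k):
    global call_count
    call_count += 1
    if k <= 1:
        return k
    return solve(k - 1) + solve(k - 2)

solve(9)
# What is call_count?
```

Calls(k) = 1 + Calls(k-1) + Calls(k-2); Calls(0)=Calls(1)=1. For k=9 this gives 109.

Answer: 109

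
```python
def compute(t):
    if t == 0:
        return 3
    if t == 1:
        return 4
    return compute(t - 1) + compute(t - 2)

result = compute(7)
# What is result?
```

Build up from base cases: compute(0)=3, compute(1)=4, compute(2)=7, compute(3)=11, compute(4)=18, compute(5)=29, compute(6)=47, ..., compute(7)=76

Answer: 76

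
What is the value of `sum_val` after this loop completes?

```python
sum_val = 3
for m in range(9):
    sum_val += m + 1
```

Start at 3, add 1 to 9 = 48
`sum_val` takes the values: 3 → 4 → 6 → 9 → 13 → 18 → 24 → 31 → 39 → 48

Answer: 48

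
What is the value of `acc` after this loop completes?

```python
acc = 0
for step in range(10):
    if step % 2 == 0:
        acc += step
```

Sum of even numbers 0 to 9
`acc` takes the values: 0 → 2 → 6 → 12 → 20

Answer: 20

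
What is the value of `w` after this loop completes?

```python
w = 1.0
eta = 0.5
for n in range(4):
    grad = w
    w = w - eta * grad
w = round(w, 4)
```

Gradient descent: w = 1.0 * (1 - 0.5)^4
`w` takes the values: 1.0 → 0.5 → 0.25 → 0.125 → 0.0625

Answer: 0.0625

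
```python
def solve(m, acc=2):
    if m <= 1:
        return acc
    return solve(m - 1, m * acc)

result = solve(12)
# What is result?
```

Accumulator trace (n, acc): (12, 2) -> (11, 24) -> (10, 264) -> (9, 2640) -> (8, 23760) -> (7, 190080) -> (6, 1330560) -> (5, 7983360) -> (4, 39916800) -> (3, 159667200) -> (2, 479001600) -> (1, 958003200) -> return 958003200

Answer: 958003200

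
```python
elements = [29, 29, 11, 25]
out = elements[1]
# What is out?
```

Trace:
`elements = [29, 29, 11, 25]` → elements = [29, 29, 11, 25]
`out = elements[1]` → out = 29
So out = 29

Answer: 29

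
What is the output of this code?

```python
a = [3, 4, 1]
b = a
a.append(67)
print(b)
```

Key concept: basic list aliasing.
Step by step:
`a = [3, 4, 1]` → a = [3, 4, 1]
`b = a` → b = [3, 4, 1] (same object as a)
`a.append(67)` → a = [3, 4, 1, 67] (same object as b); b = [3, 4, 1, 67] (same object as a)
`print(b)` → prints [3, 4, 1, 67]

Answer: [3, 4, 1, 67]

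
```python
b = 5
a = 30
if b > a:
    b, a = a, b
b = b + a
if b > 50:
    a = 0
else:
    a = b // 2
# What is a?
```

Trace:
`b = 5` → b = 5
`a = 30` → a = 30
`if b > a: ...` → b > a is False → no variable changes
`b = b + a` → b = 35
`if b > 50: ...` → b > 50 is False, take else branch → a = 17
So a = 17

Answer: 17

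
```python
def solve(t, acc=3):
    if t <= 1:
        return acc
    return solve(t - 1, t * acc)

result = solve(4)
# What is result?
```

Accumulator trace (n, acc): (4, 3) -> (3, 12) -> (2, 36) -> (1, 72) -> return 72

Answer: 72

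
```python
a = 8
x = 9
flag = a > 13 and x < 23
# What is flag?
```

Trace:
`a = 8` → a = 8
`x = 9` → x = 9
`flag = a > 13 and x < 23` → flag = False
So flag = False

Answer: False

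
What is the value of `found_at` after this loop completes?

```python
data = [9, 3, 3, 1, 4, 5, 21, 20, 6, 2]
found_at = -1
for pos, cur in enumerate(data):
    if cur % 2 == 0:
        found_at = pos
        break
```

First even number index in [9, 3, 3, 1, 4, 5, 21, 20, 6, 2]
`found_at` takes the values: -1 → 4

Answer: 4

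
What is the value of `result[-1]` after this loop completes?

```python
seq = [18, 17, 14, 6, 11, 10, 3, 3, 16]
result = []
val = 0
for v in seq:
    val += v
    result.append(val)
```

Cumulative sum ends at 98
`result` takes the values: [] → [18] → [18, 35] → [18, 35, 49] → [18, 35, 49, 55] → [18, 35, 49, 55, 66] → [18, 35, 49, 55, 66, 76] → [18, 35, 49, 55, 66, 76, 79] → [18, 35, 49, 55, 66, 76, 79, 82] → [18, 35, 49, 55, 66, 76, 79, 82, 98]
So `result[-1]` = 98

Answer: 98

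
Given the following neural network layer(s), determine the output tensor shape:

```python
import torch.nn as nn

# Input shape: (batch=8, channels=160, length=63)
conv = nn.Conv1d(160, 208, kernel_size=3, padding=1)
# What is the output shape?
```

Input: (8, 160, 63) -> Output: (8, 208, 63)

Answer: (8, 208, 63)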